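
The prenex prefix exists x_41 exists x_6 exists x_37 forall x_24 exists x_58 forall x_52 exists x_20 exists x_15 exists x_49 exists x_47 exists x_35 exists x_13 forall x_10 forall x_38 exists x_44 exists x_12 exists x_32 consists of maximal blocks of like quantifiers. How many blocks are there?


Alternations = 6.
Blocks = alternations + 1 = 7

7


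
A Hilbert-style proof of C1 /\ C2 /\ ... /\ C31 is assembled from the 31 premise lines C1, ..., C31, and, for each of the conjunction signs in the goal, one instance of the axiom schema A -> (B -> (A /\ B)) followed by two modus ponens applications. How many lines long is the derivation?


Conjoining 31 premises:
- 31 premise lines
- the goal has 30 conjunction signs; each costs 1 axiom instance + 2 MP = 3 lines: 3 * 30 = 90
Total = 31 + 90 = 121 lines.

121


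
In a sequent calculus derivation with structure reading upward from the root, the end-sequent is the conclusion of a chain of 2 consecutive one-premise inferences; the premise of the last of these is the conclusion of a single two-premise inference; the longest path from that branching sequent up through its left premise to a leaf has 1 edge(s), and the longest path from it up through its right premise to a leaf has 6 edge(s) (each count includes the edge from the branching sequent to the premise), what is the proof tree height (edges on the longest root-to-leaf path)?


Longest path through the left premise: 1 edges (measured from the branching sequent)
Longest path through the right premise: 6 edges
Height of the subtree rooted at the branching sequent: max(1, 6) = 6
The branching sequent sits 2 edges above the root (the chain of one-premise inferences), so height = 6 + 2 = 8

8


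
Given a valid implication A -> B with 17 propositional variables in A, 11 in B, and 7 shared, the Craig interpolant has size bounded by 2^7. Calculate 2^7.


Shared atoms = 7
Craig interpolant size bound = 2^7
= 128

128


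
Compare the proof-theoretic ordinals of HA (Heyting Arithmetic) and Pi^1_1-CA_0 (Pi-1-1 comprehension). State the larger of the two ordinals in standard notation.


Proof-theoretic ordinal of HA (Heyting Arithmetic): epsilon_0
Proof-theoretic ordinal of Pi^1_1-CA_0 (Pi-1-1 comprehension): psi_0(Omega_omega)
Comparing: epsilon_0 < psi_0(Omega_omega).
The larger ordinal is psi_0(Omega_omega) (from Pi^1_1-CA_0 (Pi-1-1 comprehension)).

psi_0(Omega_omega)


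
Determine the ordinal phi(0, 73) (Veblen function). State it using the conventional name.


phi(0, 73):
phi(0, beta) = omega^beta by definition.
phi(0, 73) = omega^73

omega^73


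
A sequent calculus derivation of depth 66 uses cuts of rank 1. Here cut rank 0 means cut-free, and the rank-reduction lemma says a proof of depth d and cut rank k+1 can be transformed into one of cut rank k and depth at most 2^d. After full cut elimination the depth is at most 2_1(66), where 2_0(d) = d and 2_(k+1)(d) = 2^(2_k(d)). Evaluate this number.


Each rank reduction sends depth d to at most 2^d; cut rank r needs r reductions.
2_0(66) = 66
2_1(66) = 2^66 = 73786976294838206464
Cut-free depth bound = 73786976294838206464

73786976294838206464


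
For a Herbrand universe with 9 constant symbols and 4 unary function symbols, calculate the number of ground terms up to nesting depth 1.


Herbrand terms by depth:
Depth 0: 9 constants
Depth 1: 36 new terms (running total: 45)
Total distinct ground terms = 45

45


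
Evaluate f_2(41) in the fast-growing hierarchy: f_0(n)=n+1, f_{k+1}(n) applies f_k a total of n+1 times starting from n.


f_2(41) = f_1^42(41)
f_1(m) = 2m + 1.
Iterating: f_1^k(n) = 2^k*(n+1) - 1.
f_2(41) = 2^42*(41+1) - 1 = 4398046511104*42 - 1 = 184717953466367

184717953466367


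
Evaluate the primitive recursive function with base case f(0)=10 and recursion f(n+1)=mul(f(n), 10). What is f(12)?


f(0) = 10
f(1) = mul(f(0), 10) = mul(10, 10) = 100
f(2) = mul(f(1), 10) = mul(100, 10) = 1000
f(3) = mul(f(2), 10) = mul(1000, 10) = 10000
f(4) = mul(f(3), 10) = mul(10000, 10) = 100000
f(5) = mul(f(4), 10) = mul(100000, 10) = 1000000
f(6) = mul(f(5), 10) = mul(1000000, 10) = 10000000
f(7) = mul(f(6), 10) = mul(10000000, 10) = 100000000
f(8) = mul(f(7), 10) = mul(100000000, 10) = 1000000000
f(9) = mul(f(8), 10) = mul(1000000000, 10) = 10000000000
f(10) = mul(f(9), 10) = mul(10000000000, 10) = 100000000000
f(11) = mul(f(10), 10) = mul(100000000000, 10) = 1000000000000
f(12) = mul(f(11), 10) = mul(1000000000000, 10) = 10000000000000


10000000000000


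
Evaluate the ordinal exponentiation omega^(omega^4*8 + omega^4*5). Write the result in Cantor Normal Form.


omega^(omega^4*8 + omega^4*5):
Both terms of the exponent have the same exponent 4, so they merge: omega^4*8 + omega^4*5 = omega^4*(8+5) = omega^4*13.
omega raised to a CNF ordinal is a single CNF term: Result = omega^(omega^4*13)

omega^(omega^4*13)


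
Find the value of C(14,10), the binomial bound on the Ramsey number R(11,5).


R(11,5) <= C(11+5-2, 11-1) = C(14, 10)
C(14, 10) = 14! / (10! * 4!)
= 1001

1001


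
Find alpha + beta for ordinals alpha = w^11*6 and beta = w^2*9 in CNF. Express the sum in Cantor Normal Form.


Ordinal addition w^11*6 + w^2*9:
Leading exponent of alpha (11) > leading exponent of beta (2).
Since alpha's term has higher exponent than beta's leading term,
the sum is simply alpha followed by beta.
Result = w^11*6 + w^2*9

w^11*6 + w^2*9


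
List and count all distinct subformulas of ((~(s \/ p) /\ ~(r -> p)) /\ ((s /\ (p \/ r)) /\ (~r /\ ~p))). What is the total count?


Formula: ((~(s \/ p) /\ ~(r -> p)) /\ ((s /\ (p \/ r)) /\ (~r /\ ~p)))
Subformulas found:
  1. s
  2. r
  3. p
  4. ~p
  5. ~r
  6. (r -> p)
  7. (s \/ p)
  8. (p \/ r)
  9. ~(r -> p)
  10. ~(s \/ p)
  11. (~r /\ ~p)
  12. (s /\ (p \/ r))
  13. (~(s \/ p) /\ ~(r -> p))
  14. ((s /\ (p \/ r)) /\ (~r /\ ~p))
  15. ((~(s \/ p) /\ ~(r -> p)) /\ ((s /\ (p \/ r)) /\ (~r /\ ~p)))
Total distinct subformulas = 15

15


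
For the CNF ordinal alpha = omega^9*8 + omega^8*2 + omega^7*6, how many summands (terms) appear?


CNF: omega^9*8 + omega^8*2 + omega^7*6
Count the summands separated by '+':
  term 1: omega^9*8
  term 2: omega^8*2
  term 3: omega^7*6
Total terms = 3

3


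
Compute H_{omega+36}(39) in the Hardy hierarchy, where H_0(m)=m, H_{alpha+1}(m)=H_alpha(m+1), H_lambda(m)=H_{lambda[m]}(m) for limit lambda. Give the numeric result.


H_{omega+36}(39):
Unwind the 36 successor steps: H_{omega+36}(39) = H_omega(39+36) = H_omega(75).
H_omega(m) = H_m(m) = m + m = 2m.
Result = 2 * 75 = 150

150


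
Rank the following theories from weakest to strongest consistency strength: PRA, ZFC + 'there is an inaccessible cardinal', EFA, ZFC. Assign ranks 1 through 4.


Ordering by consistency strength:
1. EFA
2. PRA
3. ZFC
4. ZFC + 'there is an inaccessible cardinal'


PRA=2, ZFC + 'there is an inaccessible cardinal'=4, EFA=1, ZFC=3


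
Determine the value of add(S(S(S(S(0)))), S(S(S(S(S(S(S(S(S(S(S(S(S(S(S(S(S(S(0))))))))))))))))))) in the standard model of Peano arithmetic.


add(S^4(0), S^18(0)):
S^4(0) = 4
S^18(0) = 18
4 + 18 = 22

22


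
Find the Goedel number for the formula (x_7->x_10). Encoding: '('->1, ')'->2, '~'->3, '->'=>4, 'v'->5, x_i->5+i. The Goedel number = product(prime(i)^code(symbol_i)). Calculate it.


Formula: (x_7->x_10)
Symbol codes: [1, 12, 4, 15, 2]
Primes: [2, 3, 5, 7, 11]
p_1^1 = 2^1 = 2
p_2^12 = 3^12 = 531441
p_3^4 = 5^4 = 625
p_4^15 = 7^15 = 4747561509943
p_5^2 = 11^2 = 121
Product = 381611136506349701778750

381611136506349701778750


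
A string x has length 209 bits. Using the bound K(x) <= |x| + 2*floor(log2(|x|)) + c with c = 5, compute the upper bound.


floor(log2(209)) = 7
2 * 7 = 14
K(x) <= 209 + 14 + 5 = 228

228


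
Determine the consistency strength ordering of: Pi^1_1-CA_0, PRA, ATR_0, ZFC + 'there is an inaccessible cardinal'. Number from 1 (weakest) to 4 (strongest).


Ordering by consistency strength:
1. PRA
2. ATR_0
3. Pi^1_1-CA_0
4. ZFC + 'there is an inaccessible cardinal'


Pi^1_1-CA_0=3, PRA=1, ATR_0=2, ZFC + 'there is an inaccessible cardinal'=4


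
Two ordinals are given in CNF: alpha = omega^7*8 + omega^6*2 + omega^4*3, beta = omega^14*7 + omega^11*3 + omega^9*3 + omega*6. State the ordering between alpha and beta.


Compare term by term from highest exponent:
alpha = omega^7*8 + omega^6*2 + omega^4*3
beta = omega^14*7 + omega^11*3 + omega^9*3 + omega*6
Term 1: alpha has omega^7*8, beta has omega^14*7
Term 2: alpha has omega^6*2, beta has omega^11*3
Term 3: alpha has omega^4*3, beta has omega^9*3
Term 4: alpha has omega^0*0, beta has omega^1*6
Result: alpha < beta

alpha < beta


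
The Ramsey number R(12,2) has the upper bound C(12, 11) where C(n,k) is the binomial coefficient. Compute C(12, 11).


R(12,2) <= C(12+2-2, 12-1) = C(12, 11)
C(12, 11) = 12! / (11! * 1!)
= 12

12


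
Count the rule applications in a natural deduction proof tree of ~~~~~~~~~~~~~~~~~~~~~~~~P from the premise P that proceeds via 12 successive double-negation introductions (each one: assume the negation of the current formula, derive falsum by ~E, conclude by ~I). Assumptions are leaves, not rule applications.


Each double-negation introduction (from C infer ~~C) uses 2 inference nodes: one ~E (C and ~C give falsum) and one ~I (discharge ~C).
12 double negations = 12 * 2 = 24 inference nodes.

24


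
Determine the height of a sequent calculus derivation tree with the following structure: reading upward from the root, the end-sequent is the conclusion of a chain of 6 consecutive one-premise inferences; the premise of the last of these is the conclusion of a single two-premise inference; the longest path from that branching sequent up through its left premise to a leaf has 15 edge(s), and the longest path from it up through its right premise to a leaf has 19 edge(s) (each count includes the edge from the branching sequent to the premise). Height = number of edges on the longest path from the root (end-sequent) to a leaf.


Longest path through the left premise: 15 edges (measured from the branching sequent)
Longest path through the right premise: 19 edges
Height of the subtree rooted at the branching sequent: max(15, 19) = 19
The branching sequent sits 6 edges above the root (the chain of one-premise inferences), so height = 19 + 6 = 25

25


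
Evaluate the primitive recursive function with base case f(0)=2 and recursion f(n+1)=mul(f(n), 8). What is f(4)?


f(0) = 2
f(1) = mul(f(0), 8) = mul(2, 8) = 16
f(2) = mul(f(1), 8) = mul(16, 8) = 128
f(3) = mul(f(2), 8) = mul(128, 8) = 1024
f(4) = mul(f(3), 8) = mul(1024, 8) = 8192


8192


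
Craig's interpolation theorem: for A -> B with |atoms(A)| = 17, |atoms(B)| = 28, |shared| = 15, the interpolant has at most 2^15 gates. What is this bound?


Shared atoms = 15
Craig interpolant size bound = 2^15
= 32768

32768


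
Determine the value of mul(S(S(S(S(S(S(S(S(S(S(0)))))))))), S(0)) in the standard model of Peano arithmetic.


mul(S^10(0), S^1(0)):
S^10(0) = 10
S^1(0) = 1
10 * 1 = 10

10


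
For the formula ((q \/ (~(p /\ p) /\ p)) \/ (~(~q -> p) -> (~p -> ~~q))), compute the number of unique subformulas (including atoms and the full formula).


Formula: ((q \/ (~(p /\ p) /\ p)) \/ (~(~q -> p) -> (~p -> ~~q)))
Subformulas found:
  1. q
  2. p
  3. ~p
  4. ~q
  5. ~~q
  6. (p /\ p)
  7. ~(p /\ p)
  8. (~q -> p)
  9. ~(~q -> p)
  10. (~p -> ~~q)
  11. (~(p /\ p) /\ p)
  12. (q \/ (~(p /\ p) /\ p))
  13. (~(~q -> p) -> (~p -> ~~q))
  14. ((q \/ (~(p /\ p) /\ p)) \/ (~(~q -> p) -> (~p -> ~~q)))
Total distinct subformulas = 14

14


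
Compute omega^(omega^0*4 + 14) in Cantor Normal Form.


omega^(omega^0*4 + 14):
omega^0 = 1, so the exponent is 4 + 14 = 18 (finite ordinal addition).
Result = omega^18, already a single CNF term.

omega^18


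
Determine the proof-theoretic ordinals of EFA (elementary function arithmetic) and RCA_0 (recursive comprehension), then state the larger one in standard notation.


Proof-theoretic ordinal of EFA (elementary function arithmetic): omega^3
Proof-theoretic ordinal of RCA_0 (recursive comprehension): omega^omega
Comparing: omega^3 < omega^omega.
The larger ordinal is omega^omega (from RCA_0 (recursive comprehension)).

omega^omega


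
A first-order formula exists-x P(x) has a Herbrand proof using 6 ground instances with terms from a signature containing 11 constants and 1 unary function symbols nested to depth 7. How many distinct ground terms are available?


Herbrand terms by depth:
Depth 0: 11 constants
Depth 1: 11 new terms (running total: 22)
Depth 2: 11 new terms (running total: 33)
Depth 3: 11 new terms (running total: 44)
Depth 4: 11 new terms (running total: 55)
Depth 5: 11 new terms (running total: 66)
Depth 6: 11 new terms (running total: 77)
Depth 7: 11 new terms (running total: 88)
Total distinct ground terms = 88

88


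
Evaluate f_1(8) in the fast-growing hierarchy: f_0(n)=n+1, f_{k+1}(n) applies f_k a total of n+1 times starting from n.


f_1(8) = f_0^9(8)
f_0 adds 1 each time, applied 9 times.
f_1(8) = 8 + 9 = 17

17


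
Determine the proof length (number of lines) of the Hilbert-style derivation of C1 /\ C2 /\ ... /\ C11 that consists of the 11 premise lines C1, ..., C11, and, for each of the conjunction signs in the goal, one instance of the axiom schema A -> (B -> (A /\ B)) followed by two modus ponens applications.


Conjoining 11 premises:
- 11 premise lines
- the goal has 10 conjunction signs; each costs 1 axiom instance + 2 MP = 3 lines: 3 * 10 = 30
Total = 11 + 30 = 41 lines.

41


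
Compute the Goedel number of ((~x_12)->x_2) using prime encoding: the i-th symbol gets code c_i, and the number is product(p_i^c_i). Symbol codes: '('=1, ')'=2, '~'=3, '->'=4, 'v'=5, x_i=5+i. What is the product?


Formula: ((~x_12)->x_2)
Symbol codes: [1, 1, 3, 17, 2, 4, 7, 2]
Primes: [2, 3, 5, 7, 11, 13, 17, 19]
p_1^1 = 2^1 = 2
p_2^1 = 3^1 = 3
p_3^3 = 5^3 = 125
p_4^17 = 7^17 = 232630513987207
p_5^2 = 11^2 = 121
p_6^4 = 13^4 = 28561
p_7^7 = 17^7 = 410338673
p_8^2 = 19^2 = 361
Product = 89317462174791018417065862608813250

89317462174791018417065862608813250


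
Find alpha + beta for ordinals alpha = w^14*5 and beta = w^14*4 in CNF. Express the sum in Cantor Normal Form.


Ordinal addition w^14*5 + w^14*4:
Both terms have the same exponent 14.
w^e*c + w^e*d = w^e*(c+d).
Result = w^14*(5+4) = w^14*9

w^14*9


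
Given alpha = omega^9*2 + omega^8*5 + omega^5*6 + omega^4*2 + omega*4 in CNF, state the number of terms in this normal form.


CNF: omega^9*2 + omega^8*5 + omega^5*6 + omega^4*2 + omega*4
Count the summands separated by '+':
  term 1: omega^9*2
  term 2: omega^8*5
  term 3: omega^5*6
  term 4: omega^4*2
  term 5: omega*4
Total terms = 5

5


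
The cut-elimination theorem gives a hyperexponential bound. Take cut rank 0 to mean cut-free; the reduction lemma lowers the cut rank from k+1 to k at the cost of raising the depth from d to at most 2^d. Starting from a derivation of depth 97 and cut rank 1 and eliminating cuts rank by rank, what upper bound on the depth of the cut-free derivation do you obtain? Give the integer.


Each rank reduction sends depth d to at most 2^d; cut rank r needs r reductions.
2_0(97) = 97
2_1(97) = 2^97 = 158456325028528675187087900672
Cut-free depth bound = 158456325028528675187087900672

158456325028528675187087900672


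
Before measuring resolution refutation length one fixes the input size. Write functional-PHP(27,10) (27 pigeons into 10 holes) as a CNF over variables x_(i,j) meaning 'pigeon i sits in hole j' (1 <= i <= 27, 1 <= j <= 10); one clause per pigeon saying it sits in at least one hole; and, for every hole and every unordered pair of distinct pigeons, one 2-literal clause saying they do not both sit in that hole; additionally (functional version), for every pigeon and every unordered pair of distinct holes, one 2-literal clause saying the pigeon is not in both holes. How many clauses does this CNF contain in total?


functional-PHP(27,10): 27 pigeons, 10 holes, 27*10 = 270 variables.
- pigeon clauses: one per pigeon -> 27 clauses
- hole clauses: 10 holes * C(27,2) = 10 * 351 -> 3510 clauses
- functional clauses: 27 pigeons * C(10,2) = 27 * 45 -> 1215 clauses
Total clauses = 27 + 3510 + 1215 = 4752

4752


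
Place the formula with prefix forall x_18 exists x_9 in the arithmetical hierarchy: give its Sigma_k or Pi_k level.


Leading quantifier is forall, so the class is Pi.
Number of quantifier blocks = alternations + 1 = 1 + 1 = 2.
Classification: Pi_2

Pi_2


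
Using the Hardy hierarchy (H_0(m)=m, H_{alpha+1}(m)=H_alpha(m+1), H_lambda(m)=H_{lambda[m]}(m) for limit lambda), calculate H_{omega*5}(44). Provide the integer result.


H_{omega*5}(44):
For the Hardy hierarchy, H_{omega*k}(n) = 2^k * n.
2^5 = 32.
32 * 44 = 1408

1408


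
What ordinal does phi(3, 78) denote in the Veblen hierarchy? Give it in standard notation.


phi(3, 78):
phi(3, beta) = eta_beta (the beta-th eta number, fixed point of zeta).
phi(3, 78) = eta_78

eta_78


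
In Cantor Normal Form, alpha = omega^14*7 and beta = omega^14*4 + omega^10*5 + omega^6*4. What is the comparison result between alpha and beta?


Compare term by term from highest exponent:
alpha = omega^14*7
beta = omega^14*4 + omega^10*5 + omega^6*4
Term 1: alpha has omega^14*7, beta has omega^14*4
Term 2: alpha has omega^0*0, beta has omega^10*5
Term 3: alpha has omega^0*0, beta has omega^6*4
Result: alpha > beta

alpha > beta


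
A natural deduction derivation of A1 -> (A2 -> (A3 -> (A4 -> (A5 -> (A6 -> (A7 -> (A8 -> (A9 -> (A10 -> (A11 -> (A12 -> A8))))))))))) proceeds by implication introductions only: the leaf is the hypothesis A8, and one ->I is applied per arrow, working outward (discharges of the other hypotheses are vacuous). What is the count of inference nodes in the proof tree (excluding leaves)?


The formula has 12 arrows (->); its innermost consequent A8 is one of the antecedents,
so the proof starts from the hypothesis leaf A8 (not a rule application) and closes one arrow per ->I.
Building A1 -> (A2 -> (A3 -> (A4 -> (A5 -> (A6 -> (A7 -> (A8 -> (A9 -> (A10 -> (A11 -> (A12 -> A8))))))))))) therefore takes 12 nested implication introductions.
Total inference nodes = 12

12


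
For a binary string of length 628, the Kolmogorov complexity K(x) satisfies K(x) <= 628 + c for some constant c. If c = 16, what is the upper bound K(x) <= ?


K(x) <= |x| + c = 628 + 16 = 644

644


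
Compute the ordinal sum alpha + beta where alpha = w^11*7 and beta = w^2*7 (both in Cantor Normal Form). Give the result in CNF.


Ordinal addition w^11*7 + w^2*7:
Leading exponent of alpha (11) > leading exponent of beta (2).
Since alpha's term has higher exponent than beta's leading term,
the sum is simply alpha followed by beta.
Result = w^11*7 + w^2*7

w^11*7 + w^2*7


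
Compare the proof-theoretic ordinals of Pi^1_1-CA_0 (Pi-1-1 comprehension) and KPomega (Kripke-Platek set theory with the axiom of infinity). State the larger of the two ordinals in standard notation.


Proof-theoretic ordinal of Pi^1_1-CA_0 (Pi-1-1 comprehension): psi_0(Omega_omega)
Proof-theoretic ordinal of KPomega (Kripke-Platek set theory with the axiom of infinity): psi_0(epsilon_{Omega+1})
Comparing: psi_0(epsilon_{Omega+1}) < psi_0(Omega_omega).
The larger ordinal is psi_0(Omega_omega) (from Pi^1_1-CA_0 (Pi-1-1 comprehension)).

psi_0(Omega_omega)


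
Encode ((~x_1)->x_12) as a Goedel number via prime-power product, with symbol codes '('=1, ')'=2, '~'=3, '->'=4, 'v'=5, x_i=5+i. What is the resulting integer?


Formula: ((~x_1)->x_12)
Symbol codes: [1, 1, 3, 6, 2, 4, 17, 2]
Primes: [2, 3, 5, 7, 11, 13, 17, 19]
p_1^1 = 2^1 = 2
p_2^1 = 3^1 = 3
p_3^3 = 5^3 = 125
p_4^6 = 7^6 = 117649
p_5^2 = 11^2 = 121
p_6^4 = 13^4 = 28561
p_7^17 = 17^17 = 827240261886336764177
p_8^2 = 19^2 = 361
Product = 91064089223195707023355422339962844750

91064089223195707023355422339962844750


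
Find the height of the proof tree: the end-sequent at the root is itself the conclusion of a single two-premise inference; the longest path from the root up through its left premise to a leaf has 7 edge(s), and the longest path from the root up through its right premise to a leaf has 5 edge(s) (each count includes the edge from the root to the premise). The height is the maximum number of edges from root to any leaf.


Longest path through the left premise: 7 edges (measured from the branching sequent)
Longest path through the right premise: 5 edges
Height of the subtree rooted at the branching sequent: max(7, 5) = 7
The branching sequent is the root itself.
Total height = 7

7


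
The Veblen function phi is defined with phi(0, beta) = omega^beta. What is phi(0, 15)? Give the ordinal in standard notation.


phi(0, 15):
phi(0, beta) = omega^beta by definition.
phi(0, 15) = omega^15

omega^15


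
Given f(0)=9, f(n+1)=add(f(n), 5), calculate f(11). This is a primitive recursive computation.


f(0) = 9
f(1) = add(f(0), 5) = add(9, 5) = 14
f(2) = add(f(1), 5) = add(14, 5) = 19
f(3) = add(f(2), 5) = add(19, 5) = 24
f(4) = add(f(3), 5) = add(24, 5) = 29
f(5) = add(f(4), 5) = add(29, 5) = 34
f(6) = add(f(5), 5) = add(34, 5) = 39
f(7) = add(f(6), 5) = add(39, 5) = 44
f(8) = add(f(7), 5) = add(44, 5) = 49
f(9) = add(f(8), 5) = add(49, 5) = 54
f(10) = add(f(9), 5) = add(54, 5) = 59
f(11) = add(f(10), 5) = add(59, 5) = 64


64


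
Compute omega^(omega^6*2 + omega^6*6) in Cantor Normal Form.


omega^(omega^6*2 + omega^6*6):
Both terms of the exponent have the same exponent 6, so they merge: omega^6*2 + omega^6*6 = omega^6*(2+6) = omega^6*8.
omega raised to a CNF ordinal is a single CNF term: Result = omega^(omega^6*8)

omega^(omega^6*8)


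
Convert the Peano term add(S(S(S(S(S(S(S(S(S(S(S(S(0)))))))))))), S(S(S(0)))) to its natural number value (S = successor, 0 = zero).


add(S^12(0), S^3(0)):
S^12(0) = 12
S^3(0) = 3
12 + 3 = 15

15


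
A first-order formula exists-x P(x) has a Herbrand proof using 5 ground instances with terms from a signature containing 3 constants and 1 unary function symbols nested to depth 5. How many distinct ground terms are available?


Herbrand terms by depth:
Depth 0: 3 constants
Depth 1: 3 new terms (running total: 6)
Depth 2: 3 new terms (running total: 9)
Depth 3: 3 new terms (running total: 12)
Depth 4: 3 new terms (running total: 15)
Depth 5: 3 new terms (running total: 18)
Total distinct ground terms = 18

18


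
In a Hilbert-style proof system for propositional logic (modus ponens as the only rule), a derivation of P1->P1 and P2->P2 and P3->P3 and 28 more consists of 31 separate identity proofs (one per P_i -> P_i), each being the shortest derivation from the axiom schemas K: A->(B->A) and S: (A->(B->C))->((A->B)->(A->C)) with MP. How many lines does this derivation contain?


The shortest proof of A->A from K and S in the Hilbert calculus has exactly 5 lines:
(1) K instance A->((A->A)->A), (2) S instance, (3) MP on 1,2, (4) K instance A->(A->A), (5) MP on 3,4.
For 31 independent identities: 31 * 5 = 155 lines total.

155


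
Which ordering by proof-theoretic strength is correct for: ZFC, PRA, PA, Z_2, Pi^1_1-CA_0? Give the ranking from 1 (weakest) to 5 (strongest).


Ordering by consistency strength:
1. PRA
2. PA
3. Pi^1_1-CA_0
4. Z_2
5. ZFC


ZFC=5, PRA=1, PA=2, Z_2=4, Pi^1_1-CA_0=3


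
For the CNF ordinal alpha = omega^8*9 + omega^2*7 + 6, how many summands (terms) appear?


CNF: omega^8*9 + omega^2*7 + 6
Count the summands separated by '+':
  term 1: omega^8*9
  term 2: omega^2*7
  term 3: 6
Total terms = 3

3


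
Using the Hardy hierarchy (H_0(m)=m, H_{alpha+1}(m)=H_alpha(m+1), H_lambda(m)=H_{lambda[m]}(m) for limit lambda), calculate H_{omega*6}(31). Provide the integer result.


H_{omega*6}(31):
For the Hardy hierarchy, H_{omega*k}(n) = 2^k * n.
2^6 = 64.
64 * 31 = 1984

1984


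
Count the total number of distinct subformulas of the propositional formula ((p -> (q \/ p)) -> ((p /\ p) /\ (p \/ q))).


Formula: ((p -> (q \/ p)) -> ((p /\ p) /\ (p \/ q)))
Subformulas found:
  1. q
  2. p
  3. (q \/ p)
  4. (p \/ q)
  5. (p /\ p)
  6. (p -> (q \/ p))
  7. ((p /\ p) /\ (p \/ q))
  8. ((p -> (q \/ p)) -> ((p /\ p) /\ (p \/ q)))
Total distinct subformulas = 8

8


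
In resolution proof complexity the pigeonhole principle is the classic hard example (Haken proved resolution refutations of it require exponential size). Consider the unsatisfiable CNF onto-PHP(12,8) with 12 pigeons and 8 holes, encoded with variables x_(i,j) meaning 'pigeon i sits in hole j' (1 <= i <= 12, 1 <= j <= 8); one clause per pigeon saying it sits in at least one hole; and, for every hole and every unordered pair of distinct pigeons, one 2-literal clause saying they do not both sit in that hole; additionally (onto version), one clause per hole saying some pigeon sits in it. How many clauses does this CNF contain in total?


onto-PHP(12,8): 12 pigeons, 8 holes, 12*8 = 96 variables.
- pigeon clauses: one per pigeon -> 12 clauses
- hole clauses: 8 holes * C(12,2) = 8 * 66 -> 528 clauses
- onto clauses: one per hole -> 8 clauses
Total clauses = 12 + 528 + 8 = 548

548


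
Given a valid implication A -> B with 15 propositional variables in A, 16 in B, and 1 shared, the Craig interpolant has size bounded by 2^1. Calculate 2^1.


Shared atoms = 1
Craig interpolant size bound = 2^1
= 2

2


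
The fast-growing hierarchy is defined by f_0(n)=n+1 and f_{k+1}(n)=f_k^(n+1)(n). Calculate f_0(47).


f_0(47) = 47 + 1 = 48

48


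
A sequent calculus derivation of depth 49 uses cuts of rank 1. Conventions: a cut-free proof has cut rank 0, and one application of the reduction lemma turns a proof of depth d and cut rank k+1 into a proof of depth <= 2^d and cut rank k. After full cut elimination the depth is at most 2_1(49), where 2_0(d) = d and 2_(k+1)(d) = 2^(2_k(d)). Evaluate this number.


Each rank reduction sends depth d to at most 2^d; cut rank r needs r reductions.
2_0(49) = 49
2_1(49) = 2^49 = 562949953421312
Cut-free depth bound = 562949953421312

562949953421312


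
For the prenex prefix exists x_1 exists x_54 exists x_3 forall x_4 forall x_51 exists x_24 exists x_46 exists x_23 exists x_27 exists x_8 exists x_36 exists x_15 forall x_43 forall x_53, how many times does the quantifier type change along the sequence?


Walk the prefix and count type changes:
  position 1: exists -> exists
  position 2: exists -> exists
  position 3: exists -> forall <-- alternation
  position 4: forall -> forall
  position 5: forall -> exists <-- alternation
  position 6: exists -> exists
  position 7: exists -> exists
  position 8: exists -> exists
  position 9: exists -> exists
  position 10: exists -> exists
  position 11: exists -> exists
  position 12: exists -> forall <-- alternation
  position 13: forall -> forall
Total alternations = 3

3


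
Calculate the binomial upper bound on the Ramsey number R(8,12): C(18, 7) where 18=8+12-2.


R(8,12) <= C(8+12-2, 8-1) = C(18, 7)
C(18, 7) = 18! / (7! * 11!)
= 31824

31824


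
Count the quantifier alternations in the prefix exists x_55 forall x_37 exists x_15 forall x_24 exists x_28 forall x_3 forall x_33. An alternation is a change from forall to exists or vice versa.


Walk the prefix and count type changes:
  position 1: exists -> forall <-- alternation
  position 2: forall -> exists <-- alternation
  position 3: exists -> forall <-- alternation
  position 4: forall -> exists <-- alternation
  position 5: exists -> forall <-- alternation
  position 6: forall -> forall
Total alternations = 5

5


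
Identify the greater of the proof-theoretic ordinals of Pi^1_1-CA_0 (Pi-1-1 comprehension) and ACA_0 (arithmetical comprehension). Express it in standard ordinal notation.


Proof-theoretic ordinal of Pi^1_1-CA_0 (Pi-1-1 comprehension): psi_0(Omega_omega)
Proof-theoretic ordinal of ACA_0 (arithmetical comprehension): epsilon_0
Comparing: epsilon_0 < psi_0(Omega_omega).
The larger ordinal is psi_0(Omega_omega) (from Pi^1_1-CA_0 (Pi-1-1 comprehension)).

psi_0(Omega_omega)


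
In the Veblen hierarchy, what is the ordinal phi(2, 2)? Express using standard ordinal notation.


phi(2, 2):
phi(2, beta) = zeta_beta (the beta-th zeta number, fixed point of epsilon).
phi(2, 2) = zeta_2

zeta_2


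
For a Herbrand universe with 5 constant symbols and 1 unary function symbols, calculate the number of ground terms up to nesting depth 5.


Herbrand terms by depth:
Depth 0: 5 constants
Depth 1: 5 new terms (running total: 10)
Depth 2: 5 new terms (running total: 15)
Depth 3: 5 new terms (running total: 20)
Depth 4: 5 new terms (running total: 25)
Depth 5: 5 new terms (running total: 30)
Total distinct ground terms = 30

30


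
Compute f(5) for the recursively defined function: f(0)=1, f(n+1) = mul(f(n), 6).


f(0) = 1
f(1) = mul(f(0), 6) = mul(1, 6) = 6
f(2) = mul(f(1), 6) = mul(6, 6) = 36
f(3) = mul(f(2), 6) = mul(36, 6) = 216
f(4) = mul(f(3), 6) = mul(216, 6) = 1296
f(5) = mul(f(4), 6) = mul(1296, 6) = 7776


7776


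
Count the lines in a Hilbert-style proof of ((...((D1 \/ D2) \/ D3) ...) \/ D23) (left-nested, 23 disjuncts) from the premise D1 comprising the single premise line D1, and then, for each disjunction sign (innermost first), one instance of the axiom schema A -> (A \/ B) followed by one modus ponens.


Building the left-nested 23-ary disjunction from D1:
- 1 premise line (D1)
- 23 disjuncts means 22 disjunction signs; each needs 1 axiom instance + 1 MP = 2 lines: 2 * 22 = 44
Total = 1 + 44 = 45 lines.

45


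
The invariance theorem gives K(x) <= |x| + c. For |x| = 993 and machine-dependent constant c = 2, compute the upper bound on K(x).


K(x) <= |x| + c = 993 + 2 = 995

995


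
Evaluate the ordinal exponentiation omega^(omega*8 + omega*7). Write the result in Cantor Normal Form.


omega^(omega*8 + omega*7):
Both terms of the exponent have the same exponent 1, so they merge: omega*8 + omega*7 = omega*(8+7) = omega*15.
omega raised to a CNF ordinal is a single CNF term: Result = omega^(omega*15)

omega^(omega*15)


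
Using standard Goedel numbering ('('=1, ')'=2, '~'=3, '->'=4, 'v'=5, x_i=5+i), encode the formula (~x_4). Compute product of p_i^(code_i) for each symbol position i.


Formula: (~x_4)
Symbol codes: [1, 3, 9, 2]
Primes: [2, 3, 5, 7]
p_1^1 = 2^1 = 2
p_2^3 = 3^3 = 27
p_3^9 = 5^9 = 1953125
p_4^2 = 7^2 = 49
Product = 5167968750

5167968750


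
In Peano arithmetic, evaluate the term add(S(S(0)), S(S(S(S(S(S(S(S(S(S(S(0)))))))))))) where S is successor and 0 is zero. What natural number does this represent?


add(S^2(0), S^11(0)):
S^2(0) = 2
S^11(0) = 11
2 + 11 = 13

13


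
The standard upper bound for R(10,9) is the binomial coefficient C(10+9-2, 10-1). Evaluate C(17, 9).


R(10,9) <= C(10+9-2, 10-1) = C(17, 9)
C(17, 9) = 17! / (9! * 8!)
= 24310

24310


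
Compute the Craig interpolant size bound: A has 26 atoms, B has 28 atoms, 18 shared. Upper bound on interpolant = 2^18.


Shared atoms = 18
Craig interpolant size bound = 2^18
= 262144

262144


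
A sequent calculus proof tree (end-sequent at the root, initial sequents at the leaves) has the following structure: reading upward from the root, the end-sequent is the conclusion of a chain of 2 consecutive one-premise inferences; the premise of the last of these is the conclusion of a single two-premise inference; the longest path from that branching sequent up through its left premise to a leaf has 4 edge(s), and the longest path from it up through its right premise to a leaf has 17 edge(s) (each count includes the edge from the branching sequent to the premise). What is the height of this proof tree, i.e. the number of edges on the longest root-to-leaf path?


Longest path through the left premise: 4 edges (measured from the branching sequent)
Longest path through the right premise: 17 edges
Height of the subtree rooted at the branching sequent: max(4, 17) = 17
The branching sequent sits 2 edges above the root (the chain of one-premise inferences), so height = 17 + 2 = 19

19


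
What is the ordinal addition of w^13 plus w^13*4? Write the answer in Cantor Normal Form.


Ordinal addition w^13 + w^13*4:
Both terms have the same exponent 13.
w^e*c + w^e*d = w^e*(c+d).
Result = w^13*(1+4) = w^13*5

w^13*5


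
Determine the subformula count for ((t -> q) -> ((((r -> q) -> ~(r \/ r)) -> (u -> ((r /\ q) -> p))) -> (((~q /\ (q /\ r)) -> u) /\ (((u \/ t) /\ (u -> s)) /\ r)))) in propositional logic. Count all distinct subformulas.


Formula: ((t -> q) -> ((((r -> q) -> ~(r \/ r)) -> (u -> ((r /\ q) -> p))) -> (((~q /\ (q /\ r)) -> u) /\ (((u \/ t) /\ (u -> s)) /\ r))))
Subformulas found:
  1. r
  2. q
  3. u
  4. s
  5. t
  6. p
  7. ~q
  8. (r -> q)
  9. (t -> q)
  10. (q /\ r)
  11. (r /\ q)
  12. (u -> s)
  13. (u \/ t)
  14. (r \/ r)
  15. ~(r \/ r)
  16. ((r /\ q) -> p)
  17. (~q /\ (q /\ r))
  18. ((u \/ t) /\ (u -> s))
  19. (u -> ((r /\ q) -> p))
  20. ((~q /\ (q /\ r)) -> u)
  21. ((r -> q) -> ~(r \/ r))
  22. (((u \/ t) /\ (u -> s)) /\ r)
  23. (((r -> q) -> ~(r \/ r)) -> (u -> ((r /\ q) -> p)))
  24. (((~q /\ (q /\ r)) -> u) /\ (((u \/ t) /\ (u -> s)) /\ r))
  25. ((((r -> q) -> ~(r \/ r)) -> (u -> ((r /\ q) -> p))) -> (((~q /\ (q /\ r)) -> u) /\ (((u \/ t) /\ (u -> s)) /\ r)))
  26. ((t -> q) -> ((((r -> q) -> ~(r \/ r)) -> (u -> ((r /\ q) -> p))) -> (((~q /\ (q /\ r)) -> u) /\ (((u \/ t) /\ (u -> s)) /\ r))))
Total distinct subformulas = 26

26


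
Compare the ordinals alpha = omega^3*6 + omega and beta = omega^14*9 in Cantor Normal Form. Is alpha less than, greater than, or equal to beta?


Compare term by term from highest exponent:
alpha = omega^3*6 + omega
beta = omega^14*9
Term 1: alpha has omega^3*6, beta has omega^14*9
Term 2: alpha has omega^1*1, beta has omega^0*0
Result: alpha < beta

alpha < beta


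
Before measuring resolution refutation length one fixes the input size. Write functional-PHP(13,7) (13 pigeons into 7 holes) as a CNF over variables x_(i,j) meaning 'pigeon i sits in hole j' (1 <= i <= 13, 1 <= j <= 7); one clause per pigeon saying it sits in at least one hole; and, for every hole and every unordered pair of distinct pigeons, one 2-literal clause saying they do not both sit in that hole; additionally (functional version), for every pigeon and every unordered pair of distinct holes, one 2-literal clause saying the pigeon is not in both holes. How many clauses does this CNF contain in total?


functional-PHP(13,7): 13 pigeons, 7 holes, 13*7 = 91 variables.
- pigeon clauses: one per pigeon -> 13 clauses
- hole clauses: 7 holes * C(13,2) = 7 * 78 -> 546 clauses
- functional clauses: 13 pigeons * C(7,2) = 13 * 21 -> 273 clauses
Total clauses = 13 + 546 + 273 = 832

832


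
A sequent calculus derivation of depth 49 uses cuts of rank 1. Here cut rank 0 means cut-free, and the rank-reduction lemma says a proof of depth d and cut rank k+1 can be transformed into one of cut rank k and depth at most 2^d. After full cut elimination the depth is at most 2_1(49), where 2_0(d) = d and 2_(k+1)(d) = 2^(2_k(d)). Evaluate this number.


Each rank reduction sends depth d to at most 2^d; cut rank r needs r reductions.
2_0(49) = 49
2_1(49) = 2^49 = 562949953421312
Cut-free depth bound = 562949953421312

562949953421312


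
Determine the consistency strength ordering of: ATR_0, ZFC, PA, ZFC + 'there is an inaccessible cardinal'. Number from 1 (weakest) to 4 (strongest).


Ordering by consistency strength:
1. PA
2. ATR_0
3. ZFC
4. ZFC + 'there is an inaccessible cardinal'


ATR_0=2, ZFC=3, PA=1, ZFC + 'there is an inaccessible cardinal'=4


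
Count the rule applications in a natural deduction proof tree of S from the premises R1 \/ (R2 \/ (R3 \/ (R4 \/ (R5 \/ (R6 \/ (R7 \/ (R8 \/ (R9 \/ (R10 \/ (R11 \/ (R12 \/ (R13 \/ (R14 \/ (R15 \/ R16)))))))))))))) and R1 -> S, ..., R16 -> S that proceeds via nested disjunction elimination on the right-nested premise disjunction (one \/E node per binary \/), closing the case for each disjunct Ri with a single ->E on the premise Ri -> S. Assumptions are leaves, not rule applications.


The premise R1 \/ (R2 \/ (R3 \/ (R4 \/ (R5 \/ (R6 \/ (R7 \/ (R8 \/ (R9 \/ (R10 \/ (R11 \/ (R12 \/ (R13 \/ (R14 \/ (R15 \/ R16)))))))))))))) contains 16 disjuncts, hence 15 binary \/ connectives.
- Each binary \/ is eliminated once: 15 \/E nodes.
- Each of the 16 cases Ri derives S by one ->E with Ri -> S: 16 ->E nodes.
Total = 15 + 16 = 31

31


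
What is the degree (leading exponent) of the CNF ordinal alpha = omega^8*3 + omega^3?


CNF: omega^8*3 + omega^3
The leading term is omega^8*3, which has exponent 8.

8


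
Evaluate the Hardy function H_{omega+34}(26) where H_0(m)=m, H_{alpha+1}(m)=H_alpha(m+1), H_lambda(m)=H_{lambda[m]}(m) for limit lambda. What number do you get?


H_{omega+34}(26):
Unwind the 34 successor steps: H_{omega+34}(26) = H_omega(26+34) = H_omega(60).
H_omega(m) = H_m(m) = m + m = 2m.
Result = 2 * 60 = 120

120


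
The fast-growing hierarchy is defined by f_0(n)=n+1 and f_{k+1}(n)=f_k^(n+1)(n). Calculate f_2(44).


f_2(44) = f_1^45(44)
f_1(m) = 2m + 1.
Iterating: f_1^k(n) = 2^k*(n+1) - 1.
f_2(44) = 2^45*(44+1) - 1 = 35184372088832*45 - 1 = 1583296743997439

1583296743997439


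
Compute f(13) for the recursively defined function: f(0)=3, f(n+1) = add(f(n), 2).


f(0) = 3
f(1) = add(f(0), 2) = add(3, 2) = 5
f(2) = add(f(1), 2) = add(5, 2) = 7
f(3) = add(f(2), 2) = add(7, 2) = 9
f(4) = add(f(3), 2) = add(9, 2) = 11
f(5) = add(f(4), 2) = add(11, 2) = 13
f(6) = add(f(5), 2) = add(13, 2) = 15
f(7) = add(f(6), 2) = add(15, 2) = 17
f(8) = add(f(7), 2) = add(17, 2) = 19
f(9) = add(f(8), 2) = add(19, 2) = 21
f(10) = add(f(9), 2) = add(21, 2) = 23
f(11) = add(f(10), 2) = add(23, 2) = 25
f(12) = add(f(11), 2) = add(25, 2) = 27
f(13) = add(f(12), 2) = add(27, 2) = 29


29


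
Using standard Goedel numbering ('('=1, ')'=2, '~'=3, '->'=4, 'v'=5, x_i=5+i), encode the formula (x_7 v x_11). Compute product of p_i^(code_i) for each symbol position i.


Formula: (x_7 v x_11)
Symbol codes: [1, 12, 5, 16, 2]
Primes: [2, 3, 5, 7, 11]
p_1^1 = 2^1 = 2
p_2^12 = 3^12 = 531441
p_3^5 = 5^5 = 3125
p_4^16 = 7^16 = 33232930569601
p_5^2 = 11^2 = 121
Product = 13356389777722239562256250

13356389777722239562256250


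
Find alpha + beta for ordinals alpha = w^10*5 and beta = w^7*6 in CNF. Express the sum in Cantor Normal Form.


Ordinal addition w^10*5 + w^7*6:
Leading exponent of alpha (10) > leading exponent of beta (7).
Since alpha's term has higher exponent than beta's leading term,
the sum is simply alpha followed by beta.
Result = w^10*5 + w^7*6

w^10*5 + w^7*6


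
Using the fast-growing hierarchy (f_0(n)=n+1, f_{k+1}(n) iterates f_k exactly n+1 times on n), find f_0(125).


f_0(125) = 125 + 1 = 126

126


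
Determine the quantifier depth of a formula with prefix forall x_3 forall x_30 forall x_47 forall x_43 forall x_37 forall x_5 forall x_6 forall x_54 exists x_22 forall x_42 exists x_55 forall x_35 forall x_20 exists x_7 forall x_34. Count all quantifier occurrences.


Quantifier prefix has 15 quantifier symbols.
Quantifier depth = 15

15


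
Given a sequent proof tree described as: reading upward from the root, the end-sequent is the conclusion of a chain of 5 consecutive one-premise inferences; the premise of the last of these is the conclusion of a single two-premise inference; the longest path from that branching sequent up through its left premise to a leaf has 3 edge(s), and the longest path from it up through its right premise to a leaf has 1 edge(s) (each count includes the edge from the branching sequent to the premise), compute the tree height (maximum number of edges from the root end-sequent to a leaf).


Longest path through the left premise: 3 edges (measured from the branching sequent)
Longest path through the right premise: 1 edges
Height of the subtree rooted at the branching sequent: max(3, 1) = 3
The branching sequent sits 5 edges above the root (the chain of one-premise inferences), so height = 3 + 5 = 8

8
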